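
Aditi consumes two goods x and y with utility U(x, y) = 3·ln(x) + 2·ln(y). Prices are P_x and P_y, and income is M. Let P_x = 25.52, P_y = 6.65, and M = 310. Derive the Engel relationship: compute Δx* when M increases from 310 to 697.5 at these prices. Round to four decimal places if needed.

MU_x/MU_y = (3·y)/(2·x); tangency sets this equal to P_x/P_y.
Rearranging, P_y·y = (2/3)·P_x·x. Substituting into the budget gives P_x·x·(1 + (2/3)) = M.
Demand: x*(P_x,P_y,M) = 0.6·M/P_x and y* = 0.4·M/P_y.
At P_x=25.52, P_y=6.65, M=310: x* = 0.6·310/25.52 = 7.2884.
At M' = 697.5: x* = 16.3989. Change: 16.3989 − 7.2884 = 9.1105.

Δx* = 9.1105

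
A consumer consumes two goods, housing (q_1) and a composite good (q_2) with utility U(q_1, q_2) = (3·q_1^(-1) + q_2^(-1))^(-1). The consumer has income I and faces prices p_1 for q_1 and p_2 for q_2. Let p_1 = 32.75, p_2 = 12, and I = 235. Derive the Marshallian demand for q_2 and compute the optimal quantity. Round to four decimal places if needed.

MU_q_1 ∝ 3·q_1^(-2), MU_q_2 ∝ q_2^(-2), so MRS = 3·(q_2/q_1)^(2) = p_1/p_2.
Solve for the ratio: q_2/q_1 = [(1/3)·p_1/p_2]^(0.5).
With the ratio pinned down, the budget gives q_1* = I/(p_1 + p_2·(q_2/q_1)) and q_2* = (q_2/q_1)·q_1*.
Numerically q_2/q_1 = 0.953794, so q_1* = 235/(32.75 + 12·0.953794) = 5.3173 and q_2* = 0.953794·5.3173 = 5.0716.

q_2* = 5.0716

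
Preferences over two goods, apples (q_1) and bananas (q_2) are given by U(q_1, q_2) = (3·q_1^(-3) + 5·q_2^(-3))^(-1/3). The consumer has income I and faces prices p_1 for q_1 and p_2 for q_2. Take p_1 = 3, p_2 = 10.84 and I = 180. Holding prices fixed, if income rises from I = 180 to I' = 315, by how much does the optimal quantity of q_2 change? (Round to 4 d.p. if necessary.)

MRS = MU_q_1/MU_q_2 = (3/5)·(q_2/q_1)^(4). Set equal to p_1/p_2.
Hence q_2/q_1 = ((5/3)·p_1/p_2)^(1/(4)), i.e. raised to the 0.25 power.
With the ratio pinned down, the budget gives q_1* = I/(p_1 + p_2·(q_2/q_1)) and q_2* = (q_2/q_1)·q_1*.
Numerically q_2/q_1 = 0.82411, so q_1* = 180/(3 + 10.84·0.82411) = 15.0838 and q_2* = 0.82411·15.0838 = 12.4307.
At I' = 315: q_2* = 21.7537. Change: 21.7537 − 12.4307 = 9.323.

Δq_2* = 9.323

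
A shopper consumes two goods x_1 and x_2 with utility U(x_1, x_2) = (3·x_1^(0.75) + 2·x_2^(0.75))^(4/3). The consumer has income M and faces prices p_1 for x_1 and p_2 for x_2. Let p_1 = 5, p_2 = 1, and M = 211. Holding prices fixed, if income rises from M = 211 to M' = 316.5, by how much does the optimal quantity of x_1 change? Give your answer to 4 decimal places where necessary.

MRS = MU_x_1/MU_x_2 = (3/2)·(x_2/x_1)^(0.25). Set equal to p_1/p_2.
Hence x_2/x_1 = ((2/3)·p_1/p_2)^(1/(0.25)), i.e. raised to the 4 power.
With the ratio pinned down, the budget gives x_1* = M/(p_1 + p_2·(x_2/x_1)) and x_2* = (x_2/x_1)·x_1*.
Numerically x_2/x_1 = 123.45679, so x_1* = 211/(5 + 1·123.45679) = 1.6426.
At M' = 316.5: x_1* = 2.4639. Change: 2.4639 − 1.6426 = 0.8213.

Δx_1* = 0.8213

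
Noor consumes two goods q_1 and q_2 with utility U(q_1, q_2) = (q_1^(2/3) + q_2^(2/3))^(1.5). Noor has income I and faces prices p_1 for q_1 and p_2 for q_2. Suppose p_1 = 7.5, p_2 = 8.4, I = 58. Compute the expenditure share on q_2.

MRS = MU_q_1/MU_q_2 = (q_2/q_1)^(1/3). Set equal to p_1/p_2.
Hence q_2/q_1 = (p_1/p_2)^(1/(1/3)), i.e. raised to the 3 power.
Substitute q_2 = (q_2/q_1)·q_1 into the budget: q_1* = I/(p_1 + p_2·(q_2/q_1)).
Numerically q_2/q_1 = 0.71178, so q_1* = 58/(7.5 + 8.4·0.71178) = 4.303 and q_2* = 0.71178·4.303 = 3.0628.
Expenditure on q_2: 8.4·3.0628 = 25.7275; share = 0.4436.

share on q_2 = 0.4436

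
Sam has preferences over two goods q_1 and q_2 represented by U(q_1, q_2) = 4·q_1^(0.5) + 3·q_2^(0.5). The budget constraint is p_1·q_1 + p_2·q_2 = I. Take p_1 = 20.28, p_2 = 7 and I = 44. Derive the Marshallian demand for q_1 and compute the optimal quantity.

MRS = MU_q_1/MU_q_2 = (4/3)·(q_2/q_1)^(0.5). Set equal to p_1/p_2.
Solve for the ratio: q_2/q_1 = [(3/4)·p_1/p_2]^(2).
Substitute q_2 = (q_2/q_1)·q_1 into the budget: q_1* = I/(p_1 + p_2·(q_2/q_1)).
Numerically q_2/q_1 = 4.721308, so q_1* = 44/(20.28 + 7·4.721308) = 0.8251.

q_1* = 0.8251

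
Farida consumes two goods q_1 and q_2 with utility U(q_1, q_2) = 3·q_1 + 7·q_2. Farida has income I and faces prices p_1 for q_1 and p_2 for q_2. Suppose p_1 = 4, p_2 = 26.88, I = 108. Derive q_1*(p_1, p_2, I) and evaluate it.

q_1* = 27

Perfect substitutes: compare marginal utility per dollar. 3/p_1 vs 7/p_2 → 0.75 vs 0.2604.
q_1 gives more utility per dollar, so spend all income on q_1: q_1* = I/p_1, q_2* = 0.
Numerically: q_1* = 27, q_2* = 0.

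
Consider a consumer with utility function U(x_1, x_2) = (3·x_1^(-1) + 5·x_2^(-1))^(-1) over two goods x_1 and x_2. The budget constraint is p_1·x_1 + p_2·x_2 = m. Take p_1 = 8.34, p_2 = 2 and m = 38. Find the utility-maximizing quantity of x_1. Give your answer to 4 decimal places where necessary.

With the ratio pinned down, the budget gives x_1* = m/(p_1 + p_2·(x_2/x_1)) and x_2* = (x_2/x_1)·x_1*.
Numerically x_2/x_1 = 2.636285, so x_1* = 38/(8.34 + 2·2.636285) = 2.7915.

x_1* = 2.7915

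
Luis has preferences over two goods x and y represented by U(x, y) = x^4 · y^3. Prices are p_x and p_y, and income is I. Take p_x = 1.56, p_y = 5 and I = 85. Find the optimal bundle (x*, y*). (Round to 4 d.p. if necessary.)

x* = 31.1355, y* = 7.2857

MU_x/MU_y = (4·y)/(3·x); tangency sets this equal to p_x/p_y.
Rearranging, p_y·y = (3/4)·p_x·x. Substituting into the budget gives p_x·x·(1 + (3/4)) = I.
Demand: x*(p_x,p_y,I) = 4/7·I/p_x and y* = 3/7·I/p_y.
At p_x=1.56, p_y=5, I=85: x* = 4/7·85/1.56 = 31.1355, y* = 7.2857.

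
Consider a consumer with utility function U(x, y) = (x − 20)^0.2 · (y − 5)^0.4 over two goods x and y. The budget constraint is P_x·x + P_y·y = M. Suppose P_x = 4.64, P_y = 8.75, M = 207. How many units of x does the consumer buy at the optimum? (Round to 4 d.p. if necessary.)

Let x' = x−20, y' = y−5. MRS = (1/2)·y'/x' = P_x/P_y.
Substituting into the budget: x* = 20 + 1/3·(M − 20·P_x − 5·P_y)/P_x, and y* = 5 + 2/3·(…)/P_y.
Discretionary income = 207 − 20·4.64 − 5·8.75 = 70.45; x* = 20 + 1/3·70.45/4.64 = 25.0611.

x* = 25.0611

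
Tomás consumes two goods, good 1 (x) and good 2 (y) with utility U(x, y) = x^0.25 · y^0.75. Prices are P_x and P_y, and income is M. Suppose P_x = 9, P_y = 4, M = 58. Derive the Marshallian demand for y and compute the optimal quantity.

y* = 10.875

At P_x=9, P_y=4, M=58: y* = 0.75·58/4 = 10.875.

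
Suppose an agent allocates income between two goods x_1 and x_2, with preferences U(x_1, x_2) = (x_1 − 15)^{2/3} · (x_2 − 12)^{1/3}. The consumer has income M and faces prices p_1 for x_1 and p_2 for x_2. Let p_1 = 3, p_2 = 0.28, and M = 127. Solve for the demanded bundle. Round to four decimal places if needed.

x_1* = 32.4756, x_2* = 105.619

MRS = 2·(x_2−12)/(x_1−15). Tangency with p_1/p_2 gives x_2−12 = (1/2)·(p_1/p_2)·(x_1−15).
After buying the subsistence bundle (15, 12), a share 2/3 of the remaining income goes to x_1: x_1* = 15 + 2/3·(M − 15p_1 − 12p_2)/p_1.
Discretionary income = 127 − 15·3 − 12·0.28 = 78.64; x_1* = 15 + 2/3·78.64/3 = 32.4756; x_2* = 12 + 1/3·78.64/0.28 = 105.619.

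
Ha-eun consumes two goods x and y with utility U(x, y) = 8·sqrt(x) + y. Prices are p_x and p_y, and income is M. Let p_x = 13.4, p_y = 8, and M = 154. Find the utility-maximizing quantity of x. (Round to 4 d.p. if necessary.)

x* = 5.7028

MU_x = 4/√x, MU_y = 1. Tangency: 4/√x = p_x/p_y.
Solve: √x = 4·p_y/p_x, so x*(p_x,p_y) = (4·p_y/p_x)², and y* = (M − p_x·x*)/p_y.
Plugging in: x* = (4·8/13.4)² = 5.7028.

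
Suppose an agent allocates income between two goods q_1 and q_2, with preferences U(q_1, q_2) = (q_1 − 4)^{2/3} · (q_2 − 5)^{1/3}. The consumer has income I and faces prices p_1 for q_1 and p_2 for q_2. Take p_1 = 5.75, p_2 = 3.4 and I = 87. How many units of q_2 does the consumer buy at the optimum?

MRS = 2·(q_2−5)/(q_1−4). Tangency with p_1/p_2 gives q_2−5 = (1/2)·(p_1/p_2)·(q_1−4).
After buying the subsistence bundle (4, 5), a share 2/3 of the remaining income goes to q_1: q_1* = 4 + 2/3·(I − 4p_1 − 5p_2)/p_1.
Discretionary income = 87 − 4·5.75 − 5·3.4 = 47; q_2* = 5 + 1/3·47/3.4 = 9.6078.

q_2* = 9.6078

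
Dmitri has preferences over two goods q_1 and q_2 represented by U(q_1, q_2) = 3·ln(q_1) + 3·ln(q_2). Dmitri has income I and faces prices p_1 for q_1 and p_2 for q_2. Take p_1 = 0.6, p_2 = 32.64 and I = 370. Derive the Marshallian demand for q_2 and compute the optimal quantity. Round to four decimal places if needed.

q_2* = 5.6679

At p_1=0.6, p_2=32.64, I=370: q_2* = 0.5·370/32.64 = 5.6679.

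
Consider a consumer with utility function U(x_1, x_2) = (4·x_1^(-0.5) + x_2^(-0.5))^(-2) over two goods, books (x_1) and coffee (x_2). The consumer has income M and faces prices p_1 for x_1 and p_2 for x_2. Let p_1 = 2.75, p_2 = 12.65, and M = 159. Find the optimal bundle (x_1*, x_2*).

x_1* = 34.8302, x_2* = 4.9974

From the CES first-order condition, 4·(x_2/x_1)^(1.5) = p_1/p_2.
Solve for the ratio: x_2/x_1 = [(1/4)·p_1/p_2]^(2/3).
With the ratio pinned down, the budget gives x_1* = M/(p_1 + p_2·(x_2/x_1)) and x_2* = (x_2/x_1)·x_1*.
Numerically x_2/x_1 = 0.143479, so x_1* = 159/(2.75 + 12.65·0.143479) = 34.8302 and x_2* = 0.143479·34.8302 = 4.9974.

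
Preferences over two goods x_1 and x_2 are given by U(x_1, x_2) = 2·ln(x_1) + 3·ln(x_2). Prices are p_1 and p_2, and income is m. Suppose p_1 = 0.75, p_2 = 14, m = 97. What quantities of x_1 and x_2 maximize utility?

Demand: x_1*(p_1,p_2,m) = 0.4·m/p_1 and x_2* = 0.6·m/p_2.
At p_1=0.75, p_2=14, m=97: x_1* = 0.4·97/0.75 = 51.7333, x_2* = 4.1571.

x_1* = 51.7333, x_2* = 4.1571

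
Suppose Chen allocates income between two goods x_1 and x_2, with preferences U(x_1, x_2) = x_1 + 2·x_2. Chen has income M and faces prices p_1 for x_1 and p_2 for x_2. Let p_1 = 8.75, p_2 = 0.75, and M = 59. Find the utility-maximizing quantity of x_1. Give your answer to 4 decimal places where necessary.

x_1* = 0

Perfect substitutes: compare marginal utility per dollar. 1/p_1 vs 2/p_2 → 0.1143 vs 2.6667.
x_2 gives more utility per dollar, so spend all income on x_2: x_2* = M/p_2, x_1* = 0.
Numerically: x_1* = 0, x_2* = 78.6667.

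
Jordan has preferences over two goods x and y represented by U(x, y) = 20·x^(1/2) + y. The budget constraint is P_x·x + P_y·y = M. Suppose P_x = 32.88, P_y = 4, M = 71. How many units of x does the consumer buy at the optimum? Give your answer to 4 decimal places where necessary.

x* = 1.48

Set MRS = P_x/P_y: 10·x^(−1/2) = P_x/P_y.
Solve: √x = 10·P_y/P_x, so x*(P_x,P_y) = (10·P_y/P_x)², and y* = (M − P_x·x*)/P_y.
Plugging in: x* = (10·4/32.88)² = 1.48.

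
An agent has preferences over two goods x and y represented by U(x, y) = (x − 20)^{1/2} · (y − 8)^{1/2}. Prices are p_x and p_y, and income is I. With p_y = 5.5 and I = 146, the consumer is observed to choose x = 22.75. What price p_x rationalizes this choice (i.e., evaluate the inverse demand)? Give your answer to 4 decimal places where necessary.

p_x = 4

This is Cobb-Douglas in (x−20, y−8): tangency gives 0.5·p_y·(y−8) = 0.5·p_x·(x−20).
After buying the subsistence bundle (20, 8), a share 0.5 of the remaining income goes to x: x* = 20 + 0.5·(I − 20p_x − 8p_y)/p_x.
Set x* = 22.75 in the demand function and solve for p_x: p_x = 4.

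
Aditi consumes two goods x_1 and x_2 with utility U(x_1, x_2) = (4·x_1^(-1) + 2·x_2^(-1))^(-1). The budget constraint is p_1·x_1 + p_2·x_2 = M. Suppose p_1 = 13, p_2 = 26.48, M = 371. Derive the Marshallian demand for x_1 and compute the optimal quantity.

From the CES first-order condition, 2·(x_2/x_1)^(2) = p_1/p_2.
Hence x_2/x_1 = ((1/2)·p_1/p_2)^(1/(2)), i.e. raised to the 0.5 power.
Substitute x_2 = (x_2/x_1)·x_1 into the budget: x_1* = M/(p_1 + p_2·(x_2/x_1)).
Numerically x_2/x_1 = 0.495448, so x_1* = 371/(13 + 26.48·0.495448) = 14.204.

x_1* = 14.204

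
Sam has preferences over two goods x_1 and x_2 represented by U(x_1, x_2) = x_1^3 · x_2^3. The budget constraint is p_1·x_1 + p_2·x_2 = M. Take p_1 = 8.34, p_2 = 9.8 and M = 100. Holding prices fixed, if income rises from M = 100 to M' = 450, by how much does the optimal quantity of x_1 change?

MU_x_1/MU_x_2 = (3·x_2)/(3·x_1); tangency sets this equal to p_1/p_2.
So 3·p_2·x_2 = 3·p_1·x_1; combined with the budget, a share 0.5 of income goes to x_1.
Demand: x_1*(p_1,p_2,M) = 0.5·M/p_1 and x_2* = 0.5·M/p_2.
At p_1=8.34, p_2=9.8, M=100: x_1* = 0.5·100/8.34 = 5.9952.
At M' = 450: x_1* = 26.9784. Change: 26.9784 − 5.9952 = 20.9832.

Δx_1* = 20.9832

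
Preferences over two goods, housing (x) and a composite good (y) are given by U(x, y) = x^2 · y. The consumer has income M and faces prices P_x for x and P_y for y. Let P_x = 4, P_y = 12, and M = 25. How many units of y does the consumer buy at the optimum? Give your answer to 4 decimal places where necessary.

y* = 0.6944

Demand: x*(P_x,P_y,M) = 2/3·M/P_x and y* = 1/3·M/P_y.
At P_x=4, P_y=12, M=25: y* = 1/3·25/12 = 0.6944.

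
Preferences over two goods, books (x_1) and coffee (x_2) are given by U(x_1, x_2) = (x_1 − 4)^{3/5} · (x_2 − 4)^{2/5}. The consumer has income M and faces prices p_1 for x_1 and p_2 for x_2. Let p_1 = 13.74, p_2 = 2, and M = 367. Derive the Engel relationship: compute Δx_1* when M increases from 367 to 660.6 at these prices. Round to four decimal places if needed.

This is Cobb-Douglas in (x_1−4, x_2−4): tangency gives 0.6·p_2·(x_2−4) = 0.4·p_1·(x_1−4).
After buying the subsistence bundle (4, 4), a share 0.6 of the remaining income goes to x_1: x_1* = 4 + 0.6·(M − 4p_1 − 4p_2)/p_1.
Discretionary income = 367 − 4·13.74 − 4·2 = 304.04; x_1* = 4 + 0.6·304.04/13.74 = 17.2769.
At M' = 660.6: x_1* = 30.0978. Change: 30.0978 − 17.2769 = 12.821.

Δx_1* = 12.821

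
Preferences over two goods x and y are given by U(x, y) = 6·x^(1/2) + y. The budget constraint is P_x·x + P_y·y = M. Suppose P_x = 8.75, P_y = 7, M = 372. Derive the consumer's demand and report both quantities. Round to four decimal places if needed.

x* = 5.76, y* = 45.9429

Set MRS = P_x/P_y: 3·x^(−1/2) = P_x/P_y.
Solve: √x = 3·P_y/P_x, so x*(P_x,P_y) = (3·P_y/P_x)², and y* = (M − P_x·x*)/P_y.
Plugging in: x* = (3·7/8.75)² = 5.76, y* = 45.9429.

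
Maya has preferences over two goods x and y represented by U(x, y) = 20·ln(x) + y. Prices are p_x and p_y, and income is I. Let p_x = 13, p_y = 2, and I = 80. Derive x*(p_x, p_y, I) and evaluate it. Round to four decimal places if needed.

Set MRS = p_x/p_y: (20/x)/1 = p_x/p_y.
So x*(p_x,p_y) = 20·p_y/p_x, independent of income; and y* = (I − 20·p_y)/p_y.
At the given prices: x* = 20·2/13 = 3.0769.

x* = 3.0769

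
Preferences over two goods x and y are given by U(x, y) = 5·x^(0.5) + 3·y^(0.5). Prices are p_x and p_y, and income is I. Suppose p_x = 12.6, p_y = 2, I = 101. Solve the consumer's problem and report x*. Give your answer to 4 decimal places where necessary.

x* = 2.4528

MRS = MU_x/MU_y = (5/3)·(y/x)^(0.5). Set equal to p_x/p_y.
Solve for the ratio: y/x = [(3/5)·p_x/p_y]^(2).
With the ratio pinned down, the budget gives x* = I/(p_x + p_y·(y/x)) and y* = (y/x)·x*.
Numerically y/x = 14.2884, so x* = 101/(12.6 + 2·14.2884) = 2.4528.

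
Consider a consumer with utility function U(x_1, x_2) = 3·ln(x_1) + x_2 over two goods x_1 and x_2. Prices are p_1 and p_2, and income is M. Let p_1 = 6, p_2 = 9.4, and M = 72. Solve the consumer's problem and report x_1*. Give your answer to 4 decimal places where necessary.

x_1* = 4.7

MU_x_1 = 3/x_1, MU_x_2 = 1. Tangency: 3/x_1 = p_1/p_2.
So x_1*(p_1,p_2) = 3·p_2/p_1, independent of income; and x_2* = (M − 3·p_2)/p_2.
At the given prices: x_1* = 3·9.4/6 = 4.7.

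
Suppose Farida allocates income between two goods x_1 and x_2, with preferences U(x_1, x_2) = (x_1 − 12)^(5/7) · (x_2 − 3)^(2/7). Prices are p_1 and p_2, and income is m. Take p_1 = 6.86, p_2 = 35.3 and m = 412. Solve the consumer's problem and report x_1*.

After buying the subsistence bundle (12, 3), a share 5/7 of the remaining income goes to x_1: x_1* = 12 + 5/7·(m − 12p_1 − 3p_2)/p_1.
Discretionary income = 412 − 12·6.86 − 3·35.3 = 223.78; x_1* = 12 + 5/7·223.78/6.86 = 35.3007.

x_1* = 35.3007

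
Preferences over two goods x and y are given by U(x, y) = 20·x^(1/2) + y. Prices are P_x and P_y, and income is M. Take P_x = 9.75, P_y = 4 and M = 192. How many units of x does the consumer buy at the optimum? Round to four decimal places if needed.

x* = 16.831

Utility is quasi-linear in y; the FOC for x is 10/√x = P_x/P_y.
Solve: √x = 10·P_y/P_x, so x*(P_x,P_y) = (10·P_y/P_x)², and y* = (M − P_x·x*)/P_y.
Plugging in: x* = (10·4/9.75)² = 16.831.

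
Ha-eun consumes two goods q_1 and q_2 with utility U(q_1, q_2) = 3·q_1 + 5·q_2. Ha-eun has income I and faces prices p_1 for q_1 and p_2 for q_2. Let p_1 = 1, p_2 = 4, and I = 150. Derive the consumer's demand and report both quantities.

q_1* = 150, q_2* = 0

q_1 gives more utility per dollar, so spend all income on q_1: q_1* = I/p_1, q_2* = 0.
Numerically: q_1* = 150, q_2* = 0.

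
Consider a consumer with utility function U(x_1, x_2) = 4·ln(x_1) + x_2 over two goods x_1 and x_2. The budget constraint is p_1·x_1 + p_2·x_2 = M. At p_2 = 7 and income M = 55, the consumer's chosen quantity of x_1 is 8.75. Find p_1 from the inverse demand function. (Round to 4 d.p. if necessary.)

MU_x_1 = 4/x_1, MU_x_2 = 1. Tangency: 4/x_1 = p_1/p_2.
So x_1*(p_1,p_2) = 4·p_2/p_1, independent of income; and x_2* = (M − 4·p_2)/p_2.
Set x_1* = 8.75 in the demand function and solve for p_1: p_1 = 3.2.

p_1 = 3.2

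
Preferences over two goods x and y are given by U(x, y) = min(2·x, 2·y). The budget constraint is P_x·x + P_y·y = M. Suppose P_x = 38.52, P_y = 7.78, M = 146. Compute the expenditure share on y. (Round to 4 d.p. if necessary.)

With perfect complements, no substitution: consume in ratio x:y = 2:2.
Budget: P_x·x + P_y·x = M, so (2·P_x + 2·P_y)·x = 2·M.
Demand: x*(P_x,P_y,M) = 2·M/(2·P_x + 2·P_y), y* = 2·M/(2·P_x + 2·P_y).
Here 2·38.52 + 2·7.78 = 92.6, giving x* = 3.1533 and y* = 3.1533.
Expenditure on y: 7.78·3.1533 = 24.533; share = 0.168.

share on y = 0.168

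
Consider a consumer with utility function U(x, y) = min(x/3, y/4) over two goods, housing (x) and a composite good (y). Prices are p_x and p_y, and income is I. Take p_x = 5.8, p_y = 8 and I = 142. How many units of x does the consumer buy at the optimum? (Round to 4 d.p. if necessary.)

x* = 8.6235

Leontief preferences: the optimum is at the kink where x/3 = y/4, i.e. y = (4/3)·x.
Budget: p_x·x + p_y·(4/3)·x = I, so (3·p_x + 4·p_y)·x = 3·I.
Demand: x*(p_x,p_y,I) = 3·I/(3·p_x + 4·p_y), y* = 4·I/(3·p_x + 4·p_y).
Here 3·5.8 + 4·8 = 49.4, giving x* = 8.6235.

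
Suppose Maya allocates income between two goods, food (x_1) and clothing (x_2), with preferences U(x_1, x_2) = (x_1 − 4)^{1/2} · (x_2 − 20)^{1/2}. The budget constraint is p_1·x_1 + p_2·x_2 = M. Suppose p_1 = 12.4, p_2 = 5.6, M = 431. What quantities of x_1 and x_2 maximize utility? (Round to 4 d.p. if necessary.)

x_1* = 14.8629, x_2* = 44.0536

MRS = (x_2−20)/(x_1−4). Tangency with p_1/p_2 gives x_2−20 = (p_1/p_2)·(x_1−4).
After buying the subsistence bundle (4, 20), a share 0.5 of the remaining income goes to x_1: x_1* = 4 + 0.5·(M − 4p_1 − 20p_2)/p_1.
Discretionary income = 431 − 4·12.4 − 20·5.6 = 269.4; x_1* = 4 + 0.5·269.4/12.4 = 14.8629; x_2* = 20 + 0.5·269.4/5.6 = 44.0536.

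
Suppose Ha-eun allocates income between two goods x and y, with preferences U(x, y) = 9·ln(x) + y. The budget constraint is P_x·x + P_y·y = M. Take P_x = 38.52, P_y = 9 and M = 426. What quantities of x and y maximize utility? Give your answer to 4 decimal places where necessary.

x* = 2.1028, y* = 38.3333

MU_x = 9/x, MU_y = 1. Tangency: 9/x = P_x/P_y.
So x*(P_x,P_y) = 9·P_y/P_x, independent of income; and y* = (M − 9·P_y)/P_y.
At the given prices: x* = 9·9/38.52 = 2.1028, and y* = 38.3333.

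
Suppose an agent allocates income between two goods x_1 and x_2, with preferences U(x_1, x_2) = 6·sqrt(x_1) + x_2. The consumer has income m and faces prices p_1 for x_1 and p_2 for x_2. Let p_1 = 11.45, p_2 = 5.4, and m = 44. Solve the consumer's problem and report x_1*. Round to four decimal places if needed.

x_1* = 2.0018

Set MRS = p_1/p_2: 3·x_1^(−1/2) = p_1/p_2.
Solve: √x_1 = 3·p_2/p_1, so x_1*(p_1,p_2) = (3·p_2/p_1)², and x_2* = (m − p_1·x_1*)/p_2.
Plugging in: x_1* = (3·5.4/11.45)² = 2.0018.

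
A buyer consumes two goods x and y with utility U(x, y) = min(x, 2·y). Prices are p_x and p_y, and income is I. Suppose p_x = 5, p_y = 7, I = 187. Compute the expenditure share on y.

With perfect complements, no substitution: consume in ratio x:y = 2:1.
Budget: p_x·x + p_y·(1/2)·x = I, so (2·p_x + p_y)·x = 2·I.
Demand: x*(p_x,p_y,I) = 2·I/(2·p_x + p_y), y* = I/(2·p_x + p_y).
Here 2·5 + 7 = 17, giving x* = 22 and y* = 11.
Expenditure on y: 7·11 = 77; share = 0.4118.

share on y = 0.4118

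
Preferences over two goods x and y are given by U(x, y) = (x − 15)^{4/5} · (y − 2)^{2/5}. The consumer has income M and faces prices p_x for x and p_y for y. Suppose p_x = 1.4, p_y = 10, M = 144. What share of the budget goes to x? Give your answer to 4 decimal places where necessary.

share on x = 0.6227

After buying the subsistence bundle (15, 2), a share 2/3 of the remaining income goes to x: x* = 15 + 2/3·(M − 15p_x − 2p_y)/p_x.
Discretionary income = 144 − 15·1.4 − 2·10 = 103; x* = 15 + 2/3·103/1.4 = 64.0476; y* = 2 + 1/3·103/10 = 5.4333.
Expenditure on x: 1.4·64.0476 = 89.6667; share = 0.6227.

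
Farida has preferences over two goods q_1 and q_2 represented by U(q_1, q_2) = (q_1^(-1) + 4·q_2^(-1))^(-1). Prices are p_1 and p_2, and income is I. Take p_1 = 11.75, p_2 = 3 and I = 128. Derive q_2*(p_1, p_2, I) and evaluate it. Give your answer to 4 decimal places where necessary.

MRS = MU_q_1/MU_q_2 = (1/4)·(q_2/q_1)^(2). Set equal to p_1/p_2.
Solve for the ratio: q_2/q_1 = [4·p_1/p_2]^(0.5).
Substitute q_2 = (q_2/q_1)·q_1 into the budget: q_1* = I/(p_1 + p_2·(q_2/q_1)).
Numerically q_2/q_1 = 3.958114, so q_1* = 128/(11.75 + 3·3.958114) = 5.4181 and q_2* = 3.958114·5.4181 = 21.4456.

q_2* = 21.4456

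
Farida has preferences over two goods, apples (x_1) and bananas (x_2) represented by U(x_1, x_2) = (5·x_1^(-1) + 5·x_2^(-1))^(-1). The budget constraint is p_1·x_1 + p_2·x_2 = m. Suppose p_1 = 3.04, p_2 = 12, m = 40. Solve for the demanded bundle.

MU_x_1 ∝ 5·x_1^(-2), MU_x_2 ∝ 5·x_2^(-2), so MRS = (x_2/x_1)^(2) = p_1/p_2.
Hence x_2/x_1 = (p_1/p_2)^(1/(2)), i.e. raised to the 0.5 power.
Substitute x_2 = (x_2/x_1)·x_1 into the budget: x_1* = m/(p_1 + p_2·(x_2/x_1)).
Numerically x_2/x_1 = 0.503322, so x_1* = 40/(3.04 + 12·0.503322) = 4.4054 and x_2* = 0.503322·4.4054 = 2.2173.

x_1* = 4.4054, x_2* = 2.2173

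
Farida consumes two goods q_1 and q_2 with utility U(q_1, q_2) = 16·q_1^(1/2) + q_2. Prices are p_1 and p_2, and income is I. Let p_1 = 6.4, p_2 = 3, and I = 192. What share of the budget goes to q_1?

share on q_1 = 0.4688

MU_q_1 = 8/√q_1, MU_q_2 = 1. Tangency: 8/√q_1 = p_1/p_2.
Solve: √q_1 = 8·p_2/p_1, so q_1*(p_1,p_2) = (8·p_2/p_1)², and q_2* = (I − p_1·q_1*)/p_2.
Plugging in: q_1* = (8·3/6.4)² = 14.0625, q_2* = 34.
Expenditure on q_1: 6.4·14.0625 = 90; share = 0.4688.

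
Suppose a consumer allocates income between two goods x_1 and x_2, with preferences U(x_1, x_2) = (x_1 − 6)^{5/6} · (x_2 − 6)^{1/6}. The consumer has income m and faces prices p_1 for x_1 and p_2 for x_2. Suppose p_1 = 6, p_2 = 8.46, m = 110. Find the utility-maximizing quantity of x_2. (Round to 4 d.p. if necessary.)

x_2* = 6.4578

Discretionary income = 110 − 6·6 − 6·8.46 = 23.24; x_2* = 6 + 1/6·23.24/8.46 = 6.4578.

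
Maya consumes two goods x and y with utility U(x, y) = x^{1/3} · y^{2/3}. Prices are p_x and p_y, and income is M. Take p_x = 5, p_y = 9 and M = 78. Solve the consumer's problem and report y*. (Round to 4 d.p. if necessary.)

y* = 5.7778

The MRS is (1/2)·y/x. Set MRS = p_x/p_y.
So 1/3·p_y·y = 2/3·p_x·x; combined with the budget, a share 1/3 of income goes to x.
Demand: x*(p_x,p_y,M) = 1/3·M/p_x and y* = 2/3·M/p_y.
At p_x=5, p_y=9, M=78: y* = 2/3·78/9 = 5.7778.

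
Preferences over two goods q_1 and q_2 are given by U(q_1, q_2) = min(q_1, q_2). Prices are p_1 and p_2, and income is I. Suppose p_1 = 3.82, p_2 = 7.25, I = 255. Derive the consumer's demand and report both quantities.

With perfect complements, no substitution: consume in ratio q_1:q_2 = 1:1.
Budget: p_1·q_1 + p_2·q_1 = I, so (p_1 + p_2)·q_1 = I.
Demand: q_1*(p_1,p_2,I) = I/(p_1 + p_2), q_2* = I/(p_1 + p_2).
Here 3.82 + 7.25 = 11.07, giving q_1* = 23.0352 and q_2* = 23.0352.

q_1* = 23.0352, q_2* = 23.0352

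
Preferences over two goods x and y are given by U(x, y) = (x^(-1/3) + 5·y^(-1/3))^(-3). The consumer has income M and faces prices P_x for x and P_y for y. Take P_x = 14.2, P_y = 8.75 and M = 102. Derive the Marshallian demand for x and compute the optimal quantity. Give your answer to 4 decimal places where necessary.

MRS = MU_x/MU_y = (1/5)·(y/x)^(4/3). Set equal to P_x/P_y.
Hence y/x = (5·P_x/P_y)^(1/(4/3)), i.e. raised to the 0.75 power.
Substitute y = (y/x)·x into the budget: x* = M/(P_x + P_y·(y/x)).
Numerically y/x = 4.807704, so x* = 102/(14.2 + 8.75·4.807704) = 1.8128.

x* = 1.8128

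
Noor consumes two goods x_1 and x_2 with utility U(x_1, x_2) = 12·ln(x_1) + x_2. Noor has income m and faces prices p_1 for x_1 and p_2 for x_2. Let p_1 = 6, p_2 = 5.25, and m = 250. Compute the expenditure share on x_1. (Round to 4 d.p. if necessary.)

share on x_1 = 0.252

MU_x_1 = 12/x_1, MU_x_2 = 1. Tangency: 12/x_1 = p_1/p_2.
So x_1*(p_1,p_2) = 12·p_2/p_1, independent of income; and x_2* = (m − 12·p_2)/p_2.
At the given prices: x_1* = 12·5.25/6 = 10.5, and x_2* = 35.619.
Expenditure on x_1: 6·10.5 = 63; share = 0.252.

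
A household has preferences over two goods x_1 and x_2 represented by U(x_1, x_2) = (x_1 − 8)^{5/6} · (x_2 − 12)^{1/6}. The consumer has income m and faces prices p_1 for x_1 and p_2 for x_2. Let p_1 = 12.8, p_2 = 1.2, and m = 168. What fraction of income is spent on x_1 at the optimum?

This is Cobb-Douglas in (x_1−8, x_2−12): tangency gives 5/6·p_2·(x_2−12) = 1/6·p_1·(x_1−8).
After buying the subsistence bundle (8, 12), a share 5/6 of the remaining income goes to x_1: x_1* = 8 + 5/6·(m − 8p_1 − 12p_2)/p_1.
Discretionary income = 168 − 8·12.8 − 12·1.2 = 51.2; x_1* = 8 + 5/6·51.2/12.8 = 11.3333; x_2* = 12 + 1/6·51.2/1.2 = 19.1111.
Expenditure on x_1: 12.8·11.3333 = 145.0667; share = 0.8635.

share on x_1 = 0.8635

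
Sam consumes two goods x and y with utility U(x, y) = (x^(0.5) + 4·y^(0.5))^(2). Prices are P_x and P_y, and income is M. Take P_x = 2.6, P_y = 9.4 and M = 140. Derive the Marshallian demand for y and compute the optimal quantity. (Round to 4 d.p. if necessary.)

y* = 12.1485

MRS = MU_x/MU_y = (1/4)·(y/x)^(0.5). Set equal to P_x/P_y.
Solve for the ratio: y/x = [4·P_x/P_y]^(2).
Substitute y = (y/x)·x into the budget: x* = M/(P_x + P_y·(y/x)).
Numerically y/x = 1.224083, so x* = 140/(2.6 + 9.4·1.224083) = 9.9246 and y* = 1.224083·9.9246 = 12.1485.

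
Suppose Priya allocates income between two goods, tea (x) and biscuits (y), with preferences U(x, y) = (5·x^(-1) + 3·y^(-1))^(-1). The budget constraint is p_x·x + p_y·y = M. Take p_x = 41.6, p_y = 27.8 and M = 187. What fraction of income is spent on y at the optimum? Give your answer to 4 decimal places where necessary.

share on y = 0.3877

MU_x ∝ 5·x^(-2), MU_y ∝ 3·y^(-2), so MRS = (5/3)·(y/x)^(2) = p_x/p_y.
Hence y/x = ((3/5)·p_x/p_y)^(1/(2)), i.e. raised to the 0.5 power.
With the ratio pinned down, the budget gives x* = M/(p_x + p_y·(y/x)) and y* = (y/x)·x*.
Numerically y/x = 0.947545, so x* = 187/(41.6 + 27.8·0.947545) = 2.7524 and y* = 0.947545·2.7524 = 2.608.
Expenditure on y: 27.8·2.608 = 72.5019; share = 0.3877.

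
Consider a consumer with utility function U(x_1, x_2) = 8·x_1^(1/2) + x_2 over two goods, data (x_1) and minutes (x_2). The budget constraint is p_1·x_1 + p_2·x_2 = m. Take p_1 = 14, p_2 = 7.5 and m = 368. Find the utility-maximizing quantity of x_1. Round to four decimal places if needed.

x_1* = 4.5918

Utility is quasi-linear in x_2; the FOC for x_1 is 4/√x_1 = p_1/p_2.
Solve: √x_1 = 4·p_2/p_1, so x_1*(p_1,p_2) = (4·p_2/p_1)², and x_2* = (m − p_1·x_1*)/p_2.
Plugging in: x_1* = (4·7.5/14)² = 4.5918.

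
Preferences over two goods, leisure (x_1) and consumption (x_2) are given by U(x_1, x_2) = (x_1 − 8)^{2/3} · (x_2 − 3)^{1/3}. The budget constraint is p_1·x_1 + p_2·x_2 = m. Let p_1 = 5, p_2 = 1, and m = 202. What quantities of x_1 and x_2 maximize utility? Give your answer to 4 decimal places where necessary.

Substituting into the budget: x_1* = 8 + 2/3·(m − 8·p_1 − 3·p_2)/p_1, and x_2* = 3 + 1/3·(…)/p_2.
Discretionary income = 202 − 8·5 − 3·1 = 159; x_1* = 8 + 2/3·159/5 = 29.2; x_2* = 3 + 1/3·159/1 = 56.

x_1* = 29.2, x_2* = 56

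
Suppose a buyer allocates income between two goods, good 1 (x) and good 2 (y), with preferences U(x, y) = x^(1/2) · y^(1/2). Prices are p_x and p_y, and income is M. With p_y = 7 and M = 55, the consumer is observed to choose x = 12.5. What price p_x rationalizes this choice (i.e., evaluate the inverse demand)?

The MRS is y/x. Set MRS = p_x/p_y.
Rearranging, p_y·y = p_x·x. Substituting into the budget gives p_x·x·(1 + 1) = M.
Demand: x*(p_x,p_y,M) = 0.5·M/p_x and y* = 0.5·M/p_y.
Set x* = 12.5 in the demand function and solve for p_x: p_x = 2.2.

p_x = 2.2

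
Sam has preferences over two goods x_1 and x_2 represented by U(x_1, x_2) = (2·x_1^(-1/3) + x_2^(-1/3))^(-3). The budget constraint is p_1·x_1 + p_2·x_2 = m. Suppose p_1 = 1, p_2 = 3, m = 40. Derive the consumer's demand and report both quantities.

x_1* = 22.4399, x_2* = 5.8534

From the CES first-order condition, 2·(x_2/x_1)^(4/3) = p_1/p_2.
Hence x_2/x_1 = ((1/2)·p_1/p_2)^(1/(4/3)), i.e. raised to the 0.75 power.
With the ratio pinned down, the budget gives x_1* = m/(p_1 + p_2·(x_2/x_1)) and x_2* = (x_2/x_1)·x_1*.
Numerically x_2/x_1 = 0.260847, so x_1* = 40/(1 + 3·0.260847) = 22.4399 and x_2* = 0.260847·22.4399 = 5.8534.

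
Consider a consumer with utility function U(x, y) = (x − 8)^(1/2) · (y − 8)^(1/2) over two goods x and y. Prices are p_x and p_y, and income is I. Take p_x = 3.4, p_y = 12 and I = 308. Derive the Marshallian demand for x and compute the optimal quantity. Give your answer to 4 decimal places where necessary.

x* = 35.1765

Let x' = x−8, y' = y−8. MRS = y'/x' = p_x/p_y.
After buying the subsistence bundle (8, 8), a share 0.5 of the remaining income goes to x: x* = 8 + 0.5·(I − 8p_x − 8p_y)/p_x.
Discretionary income = 308 − 8·3.4 − 8·12 = 184.8; x* = 8 + 0.5·184.8/3.4 = 35.1765.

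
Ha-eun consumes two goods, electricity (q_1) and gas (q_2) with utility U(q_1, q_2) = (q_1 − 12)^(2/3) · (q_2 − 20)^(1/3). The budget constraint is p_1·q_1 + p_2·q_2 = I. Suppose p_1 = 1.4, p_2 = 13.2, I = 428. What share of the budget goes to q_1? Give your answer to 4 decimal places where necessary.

share on q_1 = 0.2685

Substituting into the budget: q_1* = 12 + 2/3·(I − 12·p_1 − 20·p_2)/p_1, and q_2* = 20 + 1/3·(…)/p_2.
Discretionary income = 428 − 12·1.4 − 20·13.2 = 147.2; q_1* = 12 + 2/3·147.2/1.4 = 82.0952; q_2* = 20 + 1/3·147.2/13.2 = 23.7172.
Expenditure on q_1: 1.4·82.0952 = 114.9333; share = 0.2685.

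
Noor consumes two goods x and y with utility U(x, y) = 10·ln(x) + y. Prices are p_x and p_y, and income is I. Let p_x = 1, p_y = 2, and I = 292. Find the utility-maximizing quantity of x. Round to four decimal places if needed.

x* = 20

Set MRS = p_x/p_y: (10/x)/1 = p_x/p_y.
So x*(p_x,p_y) = 10·p_y/p_x, independent of income; and y* = (I − 10·p_y)/p_y.
At the given prices: x* = 10·2/1 = 20.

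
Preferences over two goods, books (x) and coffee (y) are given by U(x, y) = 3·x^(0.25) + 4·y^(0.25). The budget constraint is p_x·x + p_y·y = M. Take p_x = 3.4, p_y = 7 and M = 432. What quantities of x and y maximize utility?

x* = 58.9991, y* = 33.0576

Numerically y/x = 0.560307, so x* = 432/(3.4 + 7·0.560307) = 58.9991 and y* = 0.560307·58.9991 = 33.0576.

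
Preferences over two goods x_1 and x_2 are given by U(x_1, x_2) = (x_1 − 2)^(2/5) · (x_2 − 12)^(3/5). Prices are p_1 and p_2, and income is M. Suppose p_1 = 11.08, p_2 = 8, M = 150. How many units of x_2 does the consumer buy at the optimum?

Substituting into the budget: x_1* = 2 + 0.4·(M − 2·p_1 − 12·p_2)/p_1, and x_2* = 12 + 0.6·(…)/p_2.
Discretionary income = 150 − 2·11.08 − 12·8 = 31.84; x_2* = 12 + 0.6·31.84/8 = 14.388.

x_2* = 14.388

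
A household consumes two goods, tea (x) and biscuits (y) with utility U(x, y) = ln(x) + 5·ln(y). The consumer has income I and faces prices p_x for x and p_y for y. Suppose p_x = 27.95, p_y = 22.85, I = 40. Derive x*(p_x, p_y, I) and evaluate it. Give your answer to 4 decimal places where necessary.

x* = 0.2385

MU_x/MU_y = (y)/(5·x); tangency sets this equal to p_x/p_y.
Rearranging, p_y·y = 5·p_x·x. Substituting into the budget gives p_x·x·(1 + 5) = I.
Demand: x*(p_x,p_y,I) = 1/6·I/p_x and y* = 5/6·I/p_y.
At p_x=27.95, p_y=22.85, I=40: x* = 1/6·40/27.95 = 0.2385.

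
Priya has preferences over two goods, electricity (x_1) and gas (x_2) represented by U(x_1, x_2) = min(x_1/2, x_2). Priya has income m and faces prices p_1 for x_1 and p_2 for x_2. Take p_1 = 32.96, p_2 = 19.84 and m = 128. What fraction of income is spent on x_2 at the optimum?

Leontief preferences: the optimum is at the kink where x_1/2 = x_2/1, i.e. x_2 = (1/2)·x_1.
Budget: p_1·x_1 + p_2·(1/2)·x_1 = m, so (2·p_1 + p_2)·x_1 = 2·m.
Demand: x_1*(p_1,p_2,m) = 2·m/(2·p_1 + p_2), x_2* = m/(2·p_1 + p_2).
Here 2·32.96 + 19.84 = 85.76, giving x_1* = 2.9851 and x_2* = 1.4925.
Expenditure on x_2: 19.84·1.4925 = 29.6119; share = 0.2313.

share on x_2 = 0.2313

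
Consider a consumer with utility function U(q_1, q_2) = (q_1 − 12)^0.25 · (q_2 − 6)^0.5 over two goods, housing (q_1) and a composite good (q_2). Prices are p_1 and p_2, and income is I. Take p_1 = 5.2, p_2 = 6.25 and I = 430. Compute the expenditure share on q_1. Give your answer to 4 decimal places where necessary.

After buying the subsistence bundle (12, 6), a share 1/3 of the remaining income goes to q_1: q_1* = 12 + 1/3·(I − 12p_1 − 6p_2)/p_1.
Discretionary income = 430 − 12·5.2 − 6·6.25 = 330.1; q_1* = 12 + 1/3·330.1/5.2 = 33.1603; q_2* = 6 + 2/3·330.1/6.25 = 41.2107.
Expenditure on q_1: 5.2·33.1603 = 172.4333; share = 0.401.

share on q_1 = 0.401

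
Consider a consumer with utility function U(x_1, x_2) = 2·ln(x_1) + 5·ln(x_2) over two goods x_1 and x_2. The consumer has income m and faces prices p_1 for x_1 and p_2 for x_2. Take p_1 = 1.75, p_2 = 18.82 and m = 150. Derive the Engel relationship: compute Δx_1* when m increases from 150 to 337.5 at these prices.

Δx_1* = 30.6122

Tangency: MRS = (2/5)·x_2/x_1 = p_1/p_2.
Rearranging, p_2·x_2 = (5/2)·p_1·x_1. Substituting into the budget gives p_1·x_1·(1 + (5/2)) = m.
Demand: x_1*(p_1,p_2,m) = 2/7·m/p_1 and x_2* = 5/7·m/p_2.
At p_1=1.75, p_2=18.82, m=150: x_1* = 2/7·150/1.75 = 24.4898.
At m' = 337.5: x_1* = 55.102. Change: 55.102 − 24.4898 = 30.6122.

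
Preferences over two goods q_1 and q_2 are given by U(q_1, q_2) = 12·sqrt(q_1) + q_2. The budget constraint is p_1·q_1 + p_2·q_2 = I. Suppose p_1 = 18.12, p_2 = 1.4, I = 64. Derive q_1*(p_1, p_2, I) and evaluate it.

q_1* = 0.2149

MU_q_1 = 6/√q_1, MU_q_2 = 1. Tangency: 6/√q_1 = p_1/p_2.
Thus q_1* = (6·p_2/p_1)² — independent of I — with the rest of income spent on q_2.
Plugging in: q_1* = (6·1.4/18.12)² = 0.2149.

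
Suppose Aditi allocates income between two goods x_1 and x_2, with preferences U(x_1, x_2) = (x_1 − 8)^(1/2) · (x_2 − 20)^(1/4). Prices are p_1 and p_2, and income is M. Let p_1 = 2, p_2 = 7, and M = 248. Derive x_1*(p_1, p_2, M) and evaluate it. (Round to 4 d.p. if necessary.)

x_1* = 38.6667

Substituting into the budget: x_1* = 8 + 2/3·(M − 8·p_1 − 20·p_2)/p_1, and x_2* = 20 + 1/3·(…)/p_2.
Discretionary income = 248 − 8·2 − 20·7 = 92; x_1* = 8 + 2/3·92/2 = 38.6667.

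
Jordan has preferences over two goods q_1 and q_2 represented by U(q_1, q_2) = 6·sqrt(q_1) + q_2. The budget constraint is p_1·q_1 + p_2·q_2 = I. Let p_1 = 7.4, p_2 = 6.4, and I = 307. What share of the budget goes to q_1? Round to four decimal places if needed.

Set MRS = p_1/p_2: 3·q_1^(−1/2) = p_1/p_2.
Solve: √q_1 = 3·p_2/p_1, so q_1*(p_1,p_2) = (3·p_2/p_1)², and q_2* = (I − p_1·q_1*)/p_2.
Plugging in: q_1* = (3·6.4/7.4)² = 6.7319, q_2* = 40.185.
Expenditure on q_1: 7.4·6.7319 = 49.8162; share = 0.1623.

share on q_1 = 0.1623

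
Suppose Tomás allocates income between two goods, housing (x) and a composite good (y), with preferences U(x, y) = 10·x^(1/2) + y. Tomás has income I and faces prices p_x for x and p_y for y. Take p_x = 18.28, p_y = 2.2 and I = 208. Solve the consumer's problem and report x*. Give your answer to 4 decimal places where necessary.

Utility is quasi-linear in y; the FOC for x is 5/√x = p_x/p_y.
Solve: √x = 5·p_y/p_x, so x*(p_x,p_y) = (5·p_y/p_x)², and y* = (I − p_x·x*)/p_y.
Plugging in: x* = (5·2.2/18.28)² = 0.3621.

x* = 0.3621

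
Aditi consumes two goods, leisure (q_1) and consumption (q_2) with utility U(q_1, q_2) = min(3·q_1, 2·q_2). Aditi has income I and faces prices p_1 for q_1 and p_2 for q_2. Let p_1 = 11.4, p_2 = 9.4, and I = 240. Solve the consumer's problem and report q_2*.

q_2* = 14.1176

Leontief preferences: the optimum is at the kink where q_1/2 = q_2/3, i.e. q_2 = (3/2)·q_1.
Budget: p_1·q_1 + p_2·(3/2)·q_1 = I, so (2·p_1 + 3·p_2)·q_1 = 2·I.
Demand: q_1*(p_1,p_2,I) = 2·I/(2·p_1 + 3·p_2), q_2* = 3·I/(2·p_1 + 3·p_2).
Here 2·11.4 + 3·9.4 = 51, giving q_2* = 14.1176.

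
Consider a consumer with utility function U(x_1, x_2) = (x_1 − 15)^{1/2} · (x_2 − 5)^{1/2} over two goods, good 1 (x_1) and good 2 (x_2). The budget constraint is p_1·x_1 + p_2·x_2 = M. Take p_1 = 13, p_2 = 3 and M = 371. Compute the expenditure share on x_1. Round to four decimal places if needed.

share on x_1 = 0.7426

MRS = (x_2−5)/(x_1−15). Tangency with p_1/p_2 gives x_2−5 = (p_1/p_2)·(x_1−15).
Substituting into the budget: x_1* = 15 + 0.5·(M − 15·p_1 − 5·p_2)/p_1, and x_2* = 5 + 0.5·(…)/p_2.
Discretionary income = 371 − 15·13 − 5·3 = 161; x_1* = 15 + 0.5·161/13 = 21.1923; x_2* = 5 + 0.5·161/3 = 31.8333.
Expenditure on x_1: 13·21.1923 = 275.5; share = 0.7426.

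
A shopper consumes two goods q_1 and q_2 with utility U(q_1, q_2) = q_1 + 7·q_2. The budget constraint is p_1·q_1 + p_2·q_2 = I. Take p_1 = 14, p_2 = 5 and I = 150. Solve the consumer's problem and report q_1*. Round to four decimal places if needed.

Linear utility — the consumer picks whichever good has higher MU/price: 1/14 = 0.0714 vs 7/5 = 1.4.
q_2 gives more utility per dollar, so spend all income on q_2: q_2* = I/p_2, q_1* = 0.
Numerically: q_1* = 0, q_2* = 30.

q_1* = 0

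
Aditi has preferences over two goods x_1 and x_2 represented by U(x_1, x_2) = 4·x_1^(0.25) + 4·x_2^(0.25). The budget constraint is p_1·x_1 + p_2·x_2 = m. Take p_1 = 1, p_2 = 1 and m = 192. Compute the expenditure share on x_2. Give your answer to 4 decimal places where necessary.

share on x_2 = 0.5

From the CES first-order condition, (x_2/x_1)^(0.75) = p_1/p_2.
Solve for the ratio: x_2/x_1 = [p_1/p_2]^(4/3).
With the ratio pinned down, the budget gives x_1* = m/(p_1 + p_2·(x_2/x_1)) and x_2* = (x_2/x_1)·x_1*.
Numerically x_2/x_1 = 1, so x_1* = 192/(1 + 1·1) = 96 and x_2* = 1·96 = 96.
Expenditure on x_2: 1·96 = 96; share = 0.5.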